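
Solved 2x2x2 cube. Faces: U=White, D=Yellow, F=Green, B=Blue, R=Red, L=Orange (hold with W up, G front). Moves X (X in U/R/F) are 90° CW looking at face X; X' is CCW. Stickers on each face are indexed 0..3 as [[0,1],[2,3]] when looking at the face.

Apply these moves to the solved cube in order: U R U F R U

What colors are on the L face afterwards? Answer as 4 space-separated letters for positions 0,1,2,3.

After move 1 (U): U=WWWW F=RRGG R=BBRR B=OOBB L=GGOO
After move 2 (R): R=RBRB U=WRWG F=RYGY D=YBYO B=WOWB
After move 3 (U): U=WWGR F=RBGY R=WORB B=GGWB L=RYOO
After move 4 (F): F=GRYB U=WWOY R=GORB D=RWYO L=RYOB
After move 5 (R): R=RGBO U=WROB F=GWYO D=RWYG B=YGWB
After move 6 (U): U=OWBR F=RGYO R=YGBO B=RYWB L=GWOB
Query: L face = GWOB

Answer: G W O B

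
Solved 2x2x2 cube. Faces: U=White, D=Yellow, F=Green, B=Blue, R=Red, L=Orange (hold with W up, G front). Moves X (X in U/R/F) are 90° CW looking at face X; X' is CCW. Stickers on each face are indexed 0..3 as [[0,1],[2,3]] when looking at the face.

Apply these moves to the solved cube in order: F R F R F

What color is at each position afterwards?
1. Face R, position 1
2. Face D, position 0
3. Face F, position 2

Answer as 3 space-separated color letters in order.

After move 1 (F): F=GGGG U=WWOO R=WRWR D=RRYY L=OYOY
After move 2 (R): R=WWRR U=WGOG F=GRGY D=RBYB B=OBWB
After move 3 (F): F=GGYR U=WGYY R=OWGR D=RWYB L=OROB
After move 4 (R): R=GORW U=WGYR F=GWYB D=RWYO B=YBGB
After move 5 (F): F=YGBW U=WGBR R=YORW D=RGYO L=OROW
Query 1: R[1] = O
Query 2: D[0] = R
Query 3: F[2] = B

Answer: O R B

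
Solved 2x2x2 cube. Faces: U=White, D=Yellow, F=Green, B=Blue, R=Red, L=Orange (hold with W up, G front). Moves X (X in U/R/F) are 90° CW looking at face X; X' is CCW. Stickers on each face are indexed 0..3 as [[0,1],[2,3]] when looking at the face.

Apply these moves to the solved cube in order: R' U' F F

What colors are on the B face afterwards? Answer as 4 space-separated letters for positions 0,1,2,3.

Answer: R R Y B

Derivation:
After move 1 (R'): R=RRRR U=WBWB F=GWGW D=YGYG B=YBYB
After move 2 (U'): U=BBWW F=OOGW R=GWRR B=RRYB L=YBOO
After move 3 (F): F=GOWO U=BBOB R=WWWR D=RGYG L=YYOG
After move 4 (F): F=WGOO U=BBGY R=OWBR D=WWYG L=YROG
Query: B face = RRYB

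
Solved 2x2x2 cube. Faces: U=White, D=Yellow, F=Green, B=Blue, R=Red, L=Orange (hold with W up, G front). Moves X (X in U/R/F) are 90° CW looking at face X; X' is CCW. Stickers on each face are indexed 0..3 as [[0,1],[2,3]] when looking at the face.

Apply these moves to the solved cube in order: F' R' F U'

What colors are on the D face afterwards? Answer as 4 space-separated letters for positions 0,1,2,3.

After move 1 (F'): F=GGGG U=WWRR R=YRYR D=OOYY L=OWOW
After move 2 (R'): R=RRYY U=WBRB F=GWGR D=OGYG B=YBOB
After move 3 (F): F=GGRW U=WBWW R=RRBY D=YRYG L=OOOG
After move 4 (U'): U=BWWW F=OORW R=GGBY B=RROB L=YBOG
Query: D face = YRYG

Answer: Y R Y G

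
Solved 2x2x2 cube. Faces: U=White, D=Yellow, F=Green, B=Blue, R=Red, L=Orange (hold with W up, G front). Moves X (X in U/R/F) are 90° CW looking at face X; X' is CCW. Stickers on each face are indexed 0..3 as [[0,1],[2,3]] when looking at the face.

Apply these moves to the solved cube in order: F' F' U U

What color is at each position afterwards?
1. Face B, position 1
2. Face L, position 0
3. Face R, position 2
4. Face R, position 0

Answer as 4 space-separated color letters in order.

Answer: G O O O

Derivation:
After move 1 (F'): F=GGGG U=WWRR R=YRYR D=OOYY L=OWOW
After move 2 (F'): F=GGGG U=WWYY R=OROR D=WWYY L=OROR
After move 3 (U): U=YWYW F=ORGG R=BBOR B=ORBB L=GGOR
After move 4 (U): U=YYWW F=BBGG R=OROR B=GGBB L=OROR
Query 1: B[1] = G
Query 2: L[0] = O
Query 3: R[2] = O
Query 4: R[0] = O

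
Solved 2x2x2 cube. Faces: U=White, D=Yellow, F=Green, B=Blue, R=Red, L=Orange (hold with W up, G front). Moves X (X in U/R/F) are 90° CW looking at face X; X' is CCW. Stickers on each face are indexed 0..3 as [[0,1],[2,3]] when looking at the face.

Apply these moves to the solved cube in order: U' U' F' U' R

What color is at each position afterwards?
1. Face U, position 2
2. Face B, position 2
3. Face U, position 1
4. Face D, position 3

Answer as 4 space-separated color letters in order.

After move 1 (U'): U=WWWW F=OOGG R=GGRR B=RRBB L=BBOO
After move 2 (U'): U=WWWW F=BBGG R=OORR B=GGBB L=RROO
After move 3 (F'): F=BGBG U=WWOR R=YOYR D=ROYY L=RWOW
After move 4 (U'): U=WRWO F=RWBG R=BGYR B=YOBB L=GGOW
After move 5 (R): R=YBRG U=WWWG F=ROBY D=RBYY B=OORB
Query 1: U[2] = W
Query 2: B[2] = R
Query 3: U[1] = W
Query 4: D[3] = Y

Answer: W R W Y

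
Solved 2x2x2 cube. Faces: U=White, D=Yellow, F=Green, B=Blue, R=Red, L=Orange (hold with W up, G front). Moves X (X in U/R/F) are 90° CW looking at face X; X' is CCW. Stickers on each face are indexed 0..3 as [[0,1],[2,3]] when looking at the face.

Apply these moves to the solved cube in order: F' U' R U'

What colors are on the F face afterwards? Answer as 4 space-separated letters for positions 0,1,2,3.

After move 1 (F'): F=GGGG U=WWRR R=YRYR D=OOYY L=OWOW
After move 2 (U'): U=WRWR F=OWGG R=GGYR B=YRBB L=BBOW
After move 3 (R): R=YGRG U=WWWG F=OOGY D=OBYY B=RRRB
After move 4 (U'): U=WGWW F=BBGY R=OORG B=YGRB L=RROW
Query: F face = BBGY

Answer: B B G Y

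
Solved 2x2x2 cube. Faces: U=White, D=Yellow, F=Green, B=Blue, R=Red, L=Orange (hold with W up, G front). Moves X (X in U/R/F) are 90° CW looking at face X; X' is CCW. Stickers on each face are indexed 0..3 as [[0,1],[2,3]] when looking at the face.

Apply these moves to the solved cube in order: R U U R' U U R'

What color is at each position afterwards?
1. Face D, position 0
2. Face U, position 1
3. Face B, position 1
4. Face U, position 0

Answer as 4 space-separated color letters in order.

After move 1 (R): R=RRRR U=WGWG F=GYGY D=YBYB B=WBWB
After move 2 (U): U=WWGG F=RRGY R=WBRR B=OOWB L=GYOO
After move 3 (U): U=GWGW F=WBGY R=OORR B=GYWB L=RROO
After move 4 (R'): R=OROR U=GWGG F=WWGW D=YBYY B=BYBB
After move 5 (U): U=GGGW F=ORGW R=BYOR B=RRBB L=WWOO
After move 6 (U): U=GGWG F=BYGW R=RROR B=WWBB L=OROO
After move 7 (R'): R=RRRO U=GBWW F=BGGG D=YYYW B=YWBB
Query 1: D[0] = Y
Query 2: U[1] = B
Query 3: B[1] = W
Query 4: U[0] = G

Answer: Y B W G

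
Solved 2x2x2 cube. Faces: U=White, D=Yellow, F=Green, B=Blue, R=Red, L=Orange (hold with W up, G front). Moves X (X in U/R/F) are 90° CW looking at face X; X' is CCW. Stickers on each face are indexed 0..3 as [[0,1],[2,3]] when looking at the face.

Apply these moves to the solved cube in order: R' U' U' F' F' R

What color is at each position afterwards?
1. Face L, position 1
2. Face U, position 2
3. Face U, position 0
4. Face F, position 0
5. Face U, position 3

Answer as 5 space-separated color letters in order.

Answer: R G B W Y

Derivation:
After move 1 (R'): R=RRRR U=WBWB F=GWGW D=YGYG B=YBYB
After move 2 (U'): U=BBWW F=OOGW R=GWRR B=RRYB L=YBOO
After move 3 (U'): U=BWBW F=YBGW R=OORR B=GWYB L=RROO
After move 4 (F'): F=BWYG U=BWOR R=GOYR D=ROYG L=RWOB
After move 5 (F'): F=WGBY U=BWGY R=OORR D=WBYG L=RROO
After move 6 (R): R=RORO U=BGGY F=WBBG D=WYYG B=YWWB
Query 1: L[1] = R
Query 2: U[2] = G
Query 3: U[0] = B
Query 4: F[0] = W
Query 5: U[3] = Y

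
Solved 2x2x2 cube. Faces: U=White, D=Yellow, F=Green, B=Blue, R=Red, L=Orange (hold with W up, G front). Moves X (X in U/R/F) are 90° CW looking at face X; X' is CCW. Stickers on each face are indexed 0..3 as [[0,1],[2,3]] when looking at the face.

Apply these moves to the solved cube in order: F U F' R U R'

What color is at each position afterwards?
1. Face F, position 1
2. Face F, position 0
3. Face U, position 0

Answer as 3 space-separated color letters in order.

After move 1 (F): F=GGGG U=WWOO R=WRWR D=RRYY L=OYOY
After move 2 (U): U=OWOW F=WRGG R=BBWR B=OYBB L=GGOY
After move 3 (F'): F=RGWG U=OWBW R=RBRR D=GYYY L=GWOO
After move 4 (R): R=RRRB U=OGBG F=RYWY D=GBYO B=WYWB
After move 5 (U): U=BOGG F=RRWY R=WYRB B=GWWB L=RYOO
After move 6 (R'): R=YBWR U=BWGG F=ROWG D=GRYY B=OWBB
Query 1: F[1] = O
Query 2: F[0] = R
Query 3: U[0] = B

Answer: O R B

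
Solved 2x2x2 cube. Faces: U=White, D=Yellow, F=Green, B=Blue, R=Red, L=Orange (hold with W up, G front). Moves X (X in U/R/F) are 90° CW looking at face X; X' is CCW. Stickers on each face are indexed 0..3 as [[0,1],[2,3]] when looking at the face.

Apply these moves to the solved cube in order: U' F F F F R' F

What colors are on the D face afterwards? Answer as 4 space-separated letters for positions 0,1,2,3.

After move 1 (U'): U=WWWW F=OOGG R=GGRR B=RRBB L=BBOO
After move 2 (F): F=GOGO U=WWOB R=WGWR D=RGYY L=BYOY
After move 3 (F): F=GGOO U=WWYY R=OGBR D=WWYY L=BROG
After move 4 (F): F=OGOG U=WWGR R=YGYR D=BOYY L=BWOW
After move 5 (F): F=OOGG U=WWWW R=GGRR D=YYYY L=BBOO
After move 6 (R'): R=GRGR U=WBWR F=OWGW D=YOYG B=YRYB
After move 7 (F): F=GOWW U=WBOB R=WRRR D=GGYG L=BYOO
Query: D face = GGYG

Answer: G G Y G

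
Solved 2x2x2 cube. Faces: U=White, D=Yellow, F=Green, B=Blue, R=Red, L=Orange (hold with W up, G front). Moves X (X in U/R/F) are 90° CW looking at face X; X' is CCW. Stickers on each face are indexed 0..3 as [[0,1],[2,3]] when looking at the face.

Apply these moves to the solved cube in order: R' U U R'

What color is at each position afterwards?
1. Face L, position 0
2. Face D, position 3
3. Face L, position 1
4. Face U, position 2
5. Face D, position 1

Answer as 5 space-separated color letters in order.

Answer: R W R B B

Derivation:
After move 1 (R'): R=RRRR U=WBWB F=GWGW D=YGYG B=YBYB
After move 2 (U): U=WWBB F=RRGW R=YBRR B=OOYB L=GWOO
After move 3 (U): U=BWBW F=YBGW R=OORR B=GWYB L=RROO
After move 4 (R'): R=OROR U=BYBG F=YWGW D=YBYW B=GWGB
Query 1: L[0] = R
Query 2: D[3] = W
Query 3: L[1] = R
Query 4: U[2] = B
Query 5: D[1] = B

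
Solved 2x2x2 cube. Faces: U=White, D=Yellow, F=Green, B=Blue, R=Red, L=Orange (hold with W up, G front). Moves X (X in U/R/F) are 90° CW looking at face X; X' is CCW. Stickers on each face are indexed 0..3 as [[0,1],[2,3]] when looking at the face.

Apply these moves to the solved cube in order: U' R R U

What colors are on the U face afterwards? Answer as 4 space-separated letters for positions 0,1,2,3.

After move 1 (U'): U=WWWW F=OOGG R=GGRR B=RRBB L=BBOO
After move 2 (R): R=RGRG U=WOWG F=OYGY D=YBYR B=WRWB
After move 3 (R): R=RRGG U=WYWY F=OBGR D=YWYW B=GROB
After move 4 (U): U=WWYY F=RRGR R=GRGG B=BBOB L=OBOO
Query: U face = WWYY

Answer: W W Y Y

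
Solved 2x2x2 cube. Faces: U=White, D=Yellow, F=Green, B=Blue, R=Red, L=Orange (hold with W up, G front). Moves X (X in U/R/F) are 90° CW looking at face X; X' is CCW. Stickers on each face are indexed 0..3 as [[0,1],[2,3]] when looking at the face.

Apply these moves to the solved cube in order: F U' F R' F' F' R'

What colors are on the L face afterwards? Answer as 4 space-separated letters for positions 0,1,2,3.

After move 1 (F): F=GGGG U=WWOO R=WRWR D=RRYY L=OYOY
After move 2 (U'): U=WOWO F=OYGG R=GGWR B=WRBB L=BBOY
After move 3 (F): F=GOGY U=WOYB R=WGOR D=WGYY L=BROR
After move 4 (R'): R=GRWO U=WBYW F=GOGB D=WOYY B=YRGB
After move 5 (F'): F=OBGG U=WBGW R=ORWO D=RRYY L=BWOY
After move 6 (F'): F=BGOG U=WBOW R=RRRO D=WYYY L=BWOG
After move 7 (R'): R=RORR U=WGOY F=BBOW D=WGYG B=YRYB
Query: L face = BWOG

Answer: B W O G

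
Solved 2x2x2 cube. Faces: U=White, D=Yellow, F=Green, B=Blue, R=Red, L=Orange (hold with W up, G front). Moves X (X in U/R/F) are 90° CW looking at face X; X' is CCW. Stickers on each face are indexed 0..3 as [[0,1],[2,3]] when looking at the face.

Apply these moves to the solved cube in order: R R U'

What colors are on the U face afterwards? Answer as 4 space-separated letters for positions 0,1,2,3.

After move 1 (R): R=RRRR U=WGWG F=GYGY D=YBYB B=WBWB
After move 2 (R): R=RRRR U=WYWY F=GBGB D=YWYW B=GBGB
After move 3 (U'): U=YYWW F=OOGB R=GBRR B=RRGB L=GBOO
Query: U face = YYWW

Answer: Y Y W W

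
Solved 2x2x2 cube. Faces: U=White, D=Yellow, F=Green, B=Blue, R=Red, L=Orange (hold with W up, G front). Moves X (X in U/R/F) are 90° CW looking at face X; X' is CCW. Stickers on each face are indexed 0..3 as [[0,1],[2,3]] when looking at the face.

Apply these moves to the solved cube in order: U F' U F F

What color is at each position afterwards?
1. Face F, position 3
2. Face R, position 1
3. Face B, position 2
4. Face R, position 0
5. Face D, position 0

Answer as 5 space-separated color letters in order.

After move 1 (U): U=WWWW F=RRGG R=BBRR B=OOBB L=GGOO
After move 2 (F'): F=RGRG U=WWBR R=YBYR D=GOYY L=GWOW
After move 3 (U): U=BWRW F=YBRG R=OOYR B=GWBB L=RGOW
After move 4 (F): F=RYGB U=BWWG R=ROWR D=YOYY L=RGOO
After move 5 (F): F=GRBY U=BWOG R=WOGR D=WRYY L=RYOO
Query 1: F[3] = Y
Query 2: R[1] = O
Query 3: B[2] = B
Query 4: R[0] = W
Query 5: D[0] = W

Answer: Y O B W W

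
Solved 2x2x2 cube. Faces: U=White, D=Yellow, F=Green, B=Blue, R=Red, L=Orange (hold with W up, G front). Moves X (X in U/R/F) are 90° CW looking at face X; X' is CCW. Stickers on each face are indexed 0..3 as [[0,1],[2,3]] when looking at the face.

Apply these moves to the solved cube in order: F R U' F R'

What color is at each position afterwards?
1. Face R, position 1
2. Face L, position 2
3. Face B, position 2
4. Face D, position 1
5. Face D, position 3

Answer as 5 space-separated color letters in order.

Answer: R O G O Y

Derivation:
After move 1 (F): F=GGGG U=WWOO R=WRWR D=RRYY L=OYOY
After move 2 (R): R=WWRR U=WGOG F=GRGY D=RBYB B=OBWB
After move 3 (U'): U=GGWO F=OYGY R=GRRR B=WWWB L=OBOY
After move 4 (F): F=GOYY U=GGYB R=WROR D=RGYB L=OROB
After move 5 (R'): R=RRWO U=GWYW F=GGYB D=ROYY B=BWGB
Query 1: R[1] = R
Query 2: L[2] = O
Query 3: B[2] = G
Query 4: D[1] = O
Query 5: D[3] = Y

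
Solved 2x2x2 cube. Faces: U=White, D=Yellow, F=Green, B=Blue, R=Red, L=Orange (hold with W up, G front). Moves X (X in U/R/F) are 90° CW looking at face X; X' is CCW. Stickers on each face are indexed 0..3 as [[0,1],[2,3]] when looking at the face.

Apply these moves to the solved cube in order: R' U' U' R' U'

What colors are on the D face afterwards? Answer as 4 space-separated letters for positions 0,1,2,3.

After move 1 (R'): R=RRRR U=WBWB F=GWGW D=YGYG B=YBYB
After move 2 (U'): U=BBWW F=OOGW R=GWRR B=RRYB L=YBOO
After move 3 (U'): U=BWBW F=YBGW R=OORR B=GWYB L=RROO
After move 4 (R'): R=OROR U=BYBG F=YWGW D=YBYW B=GWGB
After move 5 (U'): U=YGBB F=RRGW R=YWOR B=ORGB L=GWOO
Query: D face = YBYW

Answer: Y B Y W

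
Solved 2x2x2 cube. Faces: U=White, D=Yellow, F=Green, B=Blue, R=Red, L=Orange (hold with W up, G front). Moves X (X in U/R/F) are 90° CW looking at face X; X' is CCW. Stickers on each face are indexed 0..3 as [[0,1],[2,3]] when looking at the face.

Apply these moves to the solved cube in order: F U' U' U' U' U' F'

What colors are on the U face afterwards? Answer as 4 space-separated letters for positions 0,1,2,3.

After move 1 (F): F=GGGG U=WWOO R=WRWR D=RRYY L=OYOY
After move 2 (U'): U=WOWO F=OYGG R=GGWR B=WRBB L=BBOY
After move 3 (U'): U=OOWW F=BBGG R=OYWR B=GGBB L=WROY
After move 4 (U'): U=OWOW F=WRGG R=BBWR B=OYBB L=GGOY
After move 5 (U'): U=WWOO F=GGGG R=WRWR B=BBBB L=OYOY
After move 6 (U'): U=WOWO F=OYGG R=GGWR B=WRBB L=BBOY
After move 7 (F'): F=YGOG U=WOGW R=RGRR D=BYYY L=BOOW
Query: U face = WOGW

Answer: W O G W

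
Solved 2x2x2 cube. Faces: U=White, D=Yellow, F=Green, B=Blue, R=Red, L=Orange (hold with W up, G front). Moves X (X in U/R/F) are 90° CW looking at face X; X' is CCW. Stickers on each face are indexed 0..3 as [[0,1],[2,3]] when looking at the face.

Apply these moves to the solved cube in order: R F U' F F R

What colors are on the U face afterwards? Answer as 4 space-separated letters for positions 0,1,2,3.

After move 1 (R): R=RRRR U=WGWG F=GYGY D=YBYB B=WBWB
After move 2 (F): F=GGYY U=WGOO R=WRGR D=RRYB L=OYOB
After move 3 (U'): U=GOWO F=OYYY R=GGGR B=WRWB L=WBOB
After move 4 (F): F=YOYY U=GOBB R=WGOR D=GGYB L=WROR
After move 5 (F): F=YYYO U=GORR R=BGBR D=OWYB L=WGOG
After move 6 (R): R=BBRG U=GYRO F=YWYB D=OWYW B=RROB
Query: U face = GYRO

Answer: G Y R O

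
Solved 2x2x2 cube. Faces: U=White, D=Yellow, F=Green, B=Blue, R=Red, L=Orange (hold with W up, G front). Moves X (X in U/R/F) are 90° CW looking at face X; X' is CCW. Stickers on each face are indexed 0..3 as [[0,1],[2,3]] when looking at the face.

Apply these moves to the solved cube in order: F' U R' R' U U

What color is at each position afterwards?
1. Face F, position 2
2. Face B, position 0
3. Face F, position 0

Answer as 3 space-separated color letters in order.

Answer: G Y G

Derivation:
After move 1 (F'): F=GGGG U=WWRR R=YRYR D=OOYY L=OWOW
After move 2 (U): U=RWRW F=YRGG R=BBYR B=OWBB L=GGOW
After move 3 (R'): R=BRBY U=RBRO F=YWGW D=ORYG B=YWOB
After move 4 (R'): R=RYBB U=RORY F=YBGO D=OWYW B=GWRB
After move 5 (U): U=RRYO F=RYGO R=GWBB B=GGRB L=YBOW
After move 6 (U): U=YROR F=GWGO R=GGBB B=YBRB L=RYOW
Query 1: F[2] = G
Query 2: B[0] = Y
Query 3: F[0] = G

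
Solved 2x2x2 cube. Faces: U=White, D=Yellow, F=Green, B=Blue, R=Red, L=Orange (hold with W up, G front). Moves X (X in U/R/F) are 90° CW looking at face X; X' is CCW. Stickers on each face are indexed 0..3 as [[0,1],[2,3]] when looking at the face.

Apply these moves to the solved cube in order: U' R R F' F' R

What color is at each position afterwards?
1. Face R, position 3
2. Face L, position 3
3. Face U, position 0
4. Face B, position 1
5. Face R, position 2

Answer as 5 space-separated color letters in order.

After move 1 (U'): U=WWWW F=OOGG R=GGRR B=RRBB L=BBOO
After move 2 (R): R=RGRG U=WOWG F=OYGY D=YBYR B=WRWB
After move 3 (R): R=RRGG U=WYWY F=OBGR D=YWYW B=GROB
After move 4 (F'): F=BROG U=WYRG R=WRYG D=BOYW L=BYOW
After move 5 (F'): F=RGBO U=WYWY R=ORBG D=YWYW L=BGOR
After move 6 (R): R=BOGR U=WGWO F=RWBW D=YOYG B=YRYB
Query 1: R[3] = R
Query 2: L[3] = R
Query 3: U[0] = W
Query 4: B[1] = R
Query 5: R[2] = G

Answer: R R W R G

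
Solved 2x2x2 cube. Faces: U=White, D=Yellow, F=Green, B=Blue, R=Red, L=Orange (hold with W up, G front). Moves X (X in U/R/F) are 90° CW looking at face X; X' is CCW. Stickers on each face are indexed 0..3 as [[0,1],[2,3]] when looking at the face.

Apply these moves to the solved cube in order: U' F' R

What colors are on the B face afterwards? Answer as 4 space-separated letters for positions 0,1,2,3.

Answer: R R W B

Derivation:
After move 1 (U'): U=WWWW F=OOGG R=GGRR B=RRBB L=BBOO
After move 2 (F'): F=OGOG U=WWGR R=YGYR D=BOYY L=BWOW
After move 3 (R): R=YYRG U=WGGG F=OOOY D=BBYR B=RRWB
Query: B face = RRWB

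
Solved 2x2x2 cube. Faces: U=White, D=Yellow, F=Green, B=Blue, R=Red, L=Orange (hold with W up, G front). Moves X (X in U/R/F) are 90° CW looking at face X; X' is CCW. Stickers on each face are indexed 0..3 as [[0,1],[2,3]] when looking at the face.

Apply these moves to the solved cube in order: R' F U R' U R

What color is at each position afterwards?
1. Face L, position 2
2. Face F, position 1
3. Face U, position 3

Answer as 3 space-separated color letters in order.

After move 1 (R'): R=RRRR U=WBWB F=GWGW D=YGYG B=YBYB
After move 2 (F): F=GGWW U=WBOO R=WRBR D=RRYG L=OYOG
After move 3 (U): U=OWOB F=WRWW R=YBBR B=OYYB L=GGOG
After move 4 (R'): R=BRYB U=OYOO F=WWWB D=RRYW B=GYRB
After move 5 (U): U=OOOY F=BRWB R=GYYB B=GGRB L=WWOG
After move 6 (R): R=YGBY U=OROB F=BRWW D=RRYG B=YGOB
Query 1: L[2] = O
Query 2: F[1] = R
Query 3: U[3] = B

Answer: O R B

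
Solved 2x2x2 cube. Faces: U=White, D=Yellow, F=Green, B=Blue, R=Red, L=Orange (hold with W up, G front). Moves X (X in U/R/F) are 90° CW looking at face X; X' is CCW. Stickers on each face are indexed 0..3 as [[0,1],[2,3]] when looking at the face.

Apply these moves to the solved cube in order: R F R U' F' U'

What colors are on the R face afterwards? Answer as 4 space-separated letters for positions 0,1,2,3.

Answer: Y B R R

Derivation:
After move 1 (R): R=RRRR U=WGWG F=GYGY D=YBYB B=WBWB
After move 2 (F): F=GGYY U=WGOO R=WRGR D=RRYB L=OYOB
After move 3 (R): R=GWRR U=WGOY F=GRYB D=RWYW B=OBGB
After move 4 (U'): U=GYWO F=OYYB R=GRRR B=GWGB L=OBOB
After move 5 (F'): F=YBOY U=GYGR R=WRRR D=BBYW L=OOOW
After move 6 (U'): U=YRGG F=OOOY R=YBRR B=WRGB L=GWOW
Query: R face = YBRR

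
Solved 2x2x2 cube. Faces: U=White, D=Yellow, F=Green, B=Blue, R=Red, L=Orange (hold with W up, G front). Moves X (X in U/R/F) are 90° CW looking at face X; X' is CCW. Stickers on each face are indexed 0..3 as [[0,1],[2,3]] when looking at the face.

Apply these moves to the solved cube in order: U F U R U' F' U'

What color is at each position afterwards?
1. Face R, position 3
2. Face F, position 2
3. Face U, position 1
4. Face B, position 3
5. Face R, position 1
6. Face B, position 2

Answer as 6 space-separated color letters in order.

After move 1 (U): U=WWWW F=RRGG R=BBRR B=OOBB L=GGOO
After move 2 (F): F=GRGR U=WWOG R=WBWR D=RBYY L=GYOY
After move 3 (U): U=OWGW F=WBGR R=OOWR B=GYBB L=GROY
After move 4 (R): R=WORO U=OBGR F=WBGY D=RBYG B=WYWB
After move 5 (U'): U=BROG F=GRGY R=WBRO B=WOWB L=WYOY
After move 6 (F'): F=RYGG U=BRWR R=BBRO D=YYYG L=WGOO
After move 7 (U'): U=RRBW F=WGGG R=RYRO B=BBWB L=WOOO
Query 1: R[3] = O
Query 2: F[2] = G
Query 3: U[1] = R
Query 4: B[3] = B
Query 5: R[1] = Y
Query 6: B[2] = W

Answer: O G R B Y W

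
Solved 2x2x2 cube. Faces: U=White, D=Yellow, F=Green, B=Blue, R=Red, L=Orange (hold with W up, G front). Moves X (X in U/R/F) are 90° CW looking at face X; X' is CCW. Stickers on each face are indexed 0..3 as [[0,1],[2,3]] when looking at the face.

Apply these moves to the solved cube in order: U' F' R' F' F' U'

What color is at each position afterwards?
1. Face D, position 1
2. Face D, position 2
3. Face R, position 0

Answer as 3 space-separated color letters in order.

After move 1 (U'): U=WWWW F=OOGG R=GGRR B=RRBB L=BBOO
After move 2 (F'): F=OGOG U=WWGR R=YGYR D=BOYY L=BWOW
After move 3 (R'): R=GRYY U=WBGR F=OWOR D=BGYG B=YROB
After move 4 (F'): F=WROO U=WBGY R=GRBY D=WWYG L=BROG
After move 5 (F'): F=ROWO U=WBGB R=WRWY D=RGYG L=BYOG
After move 6 (U'): U=BBWG F=BYWO R=ROWY B=WROB L=YROG
Query 1: D[1] = G
Query 2: D[2] = Y
Query 3: R[0] = R

Answer: G Y R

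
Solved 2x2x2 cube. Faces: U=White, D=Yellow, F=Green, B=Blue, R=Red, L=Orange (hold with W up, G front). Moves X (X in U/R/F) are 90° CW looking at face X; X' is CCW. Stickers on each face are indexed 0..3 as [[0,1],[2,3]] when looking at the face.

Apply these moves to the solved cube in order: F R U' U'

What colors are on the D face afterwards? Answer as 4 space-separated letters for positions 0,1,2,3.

After move 1 (F): F=GGGG U=WWOO R=WRWR D=RRYY L=OYOY
After move 2 (R): R=WWRR U=WGOG F=GRGY D=RBYB B=OBWB
After move 3 (U'): U=GGWO F=OYGY R=GRRR B=WWWB L=OBOY
After move 4 (U'): U=GOGW F=OBGY R=OYRR B=GRWB L=WWOY
Query: D face = RBYB

Answer: R B Y B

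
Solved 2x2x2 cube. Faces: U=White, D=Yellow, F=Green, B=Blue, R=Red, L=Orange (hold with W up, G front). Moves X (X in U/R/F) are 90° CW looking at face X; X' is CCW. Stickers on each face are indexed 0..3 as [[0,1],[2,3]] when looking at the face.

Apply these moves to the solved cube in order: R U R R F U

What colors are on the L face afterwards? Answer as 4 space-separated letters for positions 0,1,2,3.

Answer: G R O W

Derivation:
After move 1 (R): R=RRRR U=WGWG F=GYGY D=YBYB B=WBWB
After move 2 (U): U=WWGG F=RRGY R=WBRR B=OOWB L=GYOO
After move 3 (R): R=RWRB U=WRGY F=RBGB D=YWYO B=GOWB
After move 4 (R): R=RRBW U=WBGB F=RWGO D=YWYG B=YORB
After move 5 (F): F=GROW U=WBOY R=GRBW D=BRYG L=GYOW
After move 6 (U): U=OWYB F=GROW R=YOBW B=GYRB L=GROW
Query: L face = GROW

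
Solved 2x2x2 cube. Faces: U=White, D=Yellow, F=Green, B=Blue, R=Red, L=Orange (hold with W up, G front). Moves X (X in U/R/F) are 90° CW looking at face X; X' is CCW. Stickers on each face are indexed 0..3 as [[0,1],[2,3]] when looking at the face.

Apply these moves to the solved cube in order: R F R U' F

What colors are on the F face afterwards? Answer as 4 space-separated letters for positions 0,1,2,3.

After move 1 (R): R=RRRR U=WGWG F=GYGY D=YBYB B=WBWB
After move 2 (F): F=GGYY U=WGOO R=WRGR D=RRYB L=OYOB
After move 3 (R): R=GWRR U=WGOY F=GRYB D=RWYW B=OBGB
After move 4 (U'): U=GYWO F=OYYB R=GRRR B=GWGB L=OBOB
After move 5 (F): F=YOBY U=GYBB R=WROR D=RGYW L=OROW
Query: F face = YOBY

Answer: Y O B Y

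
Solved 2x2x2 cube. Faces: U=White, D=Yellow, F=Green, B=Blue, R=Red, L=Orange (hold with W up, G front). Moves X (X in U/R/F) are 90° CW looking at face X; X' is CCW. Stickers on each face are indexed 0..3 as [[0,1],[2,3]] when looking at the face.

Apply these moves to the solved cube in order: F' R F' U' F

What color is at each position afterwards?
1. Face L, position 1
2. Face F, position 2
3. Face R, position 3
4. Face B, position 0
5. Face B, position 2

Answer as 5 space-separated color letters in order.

Answer: W G R B W

Derivation:
After move 1 (F'): F=GGGG U=WWRR R=YRYR D=OOYY L=OWOW
After move 2 (R): R=YYRR U=WGRG F=GOGY D=OBYB B=RBWB
After move 3 (F'): F=OYGG U=WGYR R=BYOR D=WWYB L=OGOR
After move 4 (U'): U=GRWY F=OGGG R=OYOR B=BYWB L=RBOR
After move 5 (F): F=GOGG U=GRRB R=WYYR D=OOYB L=RWOW
Query 1: L[1] = W
Query 2: F[2] = G
Query 3: R[3] = R
Query 4: B[0] = B
Query 5: B[2] = W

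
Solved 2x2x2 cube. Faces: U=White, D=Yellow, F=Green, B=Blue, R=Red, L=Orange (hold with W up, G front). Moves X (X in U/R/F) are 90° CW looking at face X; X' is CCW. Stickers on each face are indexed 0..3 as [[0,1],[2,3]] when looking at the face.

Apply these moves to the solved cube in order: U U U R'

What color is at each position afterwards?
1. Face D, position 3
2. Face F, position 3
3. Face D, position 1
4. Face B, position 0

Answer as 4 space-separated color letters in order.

Answer: G W O Y

Derivation:
After move 1 (U): U=WWWW F=RRGG R=BBRR B=OOBB L=GGOO
After move 2 (U): U=WWWW F=BBGG R=OORR B=GGBB L=RROO
After move 3 (U): U=WWWW F=OOGG R=GGRR B=RRBB L=BBOO
After move 4 (R'): R=GRGR U=WBWR F=OWGW D=YOYG B=YRYB
Query 1: D[3] = G
Query 2: F[3] = W
Query 3: D[1] = O
Query 4: B[0] = Y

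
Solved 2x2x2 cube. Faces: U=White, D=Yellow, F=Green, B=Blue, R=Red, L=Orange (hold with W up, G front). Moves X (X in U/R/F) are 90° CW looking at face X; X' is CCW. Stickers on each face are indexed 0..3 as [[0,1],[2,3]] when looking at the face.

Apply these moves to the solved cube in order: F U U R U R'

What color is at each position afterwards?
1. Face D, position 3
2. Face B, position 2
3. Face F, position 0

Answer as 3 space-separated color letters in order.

Answer: Y B W

Derivation:
After move 1 (F): F=GGGG U=WWOO R=WRWR D=RRYY L=OYOY
After move 2 (U): U=OWOW F=WRGG R=BBWR B=OYBB L=GGOY
After move 3 (U): U=OOWW F=BBGG R=OYWR B=GGBB L=WROY
After move 4 (R): R=WORY U=OBWG F=BRGY D=RBYG B=WGOB
After move 5 (U): U=WOGB F=WOGY R=WGRY B=WROB L=BROY
After move 6 (R'): R=GYWR U=WOGW F=WOGB D=ROYY B=GRBB
Query 1: D[3] = Y
Query 2: B[2] = B
Query 3: F[0] = W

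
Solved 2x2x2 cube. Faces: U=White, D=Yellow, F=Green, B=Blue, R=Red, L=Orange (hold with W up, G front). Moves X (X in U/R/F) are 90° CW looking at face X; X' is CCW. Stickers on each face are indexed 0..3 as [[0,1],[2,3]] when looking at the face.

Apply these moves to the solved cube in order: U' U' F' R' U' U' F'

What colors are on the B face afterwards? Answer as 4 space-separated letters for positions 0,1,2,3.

After move 1 (U'): U=WWWW F=OOGG R=GGRR B=RRBB L=BBOO
After move 2 (U'): U=WWWW F=BBGG R=OORR B=GGBB L=RROO
After move 3 (F'): F=BGBG U=WWOR R=YOYR D=ROYY L=RWOW
After move 4 (R'): R=ORYY U=WBOG F=BWBR D=RGYG B=YGOB
After move 5 (U'): U=BGWO F=RWBR R=BWYY B=OROB L=YGOW
After move 6 (U'): U=GOBW F=YGBR R=RWYY B=BWOB L=OROW
After move 7 (F'): F=GRYB U=GORY R=GWRY D=RWYG L=OWOB
Query: B face = BWOB

Answer: B W O B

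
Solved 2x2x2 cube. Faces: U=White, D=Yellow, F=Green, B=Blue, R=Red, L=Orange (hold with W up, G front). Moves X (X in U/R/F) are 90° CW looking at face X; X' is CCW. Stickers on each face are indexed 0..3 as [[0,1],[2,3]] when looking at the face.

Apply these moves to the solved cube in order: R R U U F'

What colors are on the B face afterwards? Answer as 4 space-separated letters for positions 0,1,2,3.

After move 1 (R): R=RRRR U=WGWG F=GYGY D=YBYB B=WBWB
After move 2 (R): R=RRRR U=WYWY F=GBGB D=YWYW B=GBGB
After move 3 (U): U=WWYY F=RRGB R=GBRR B=OOGB L=GBOO
After move 4 (U): U=YWYW F=GBGB R=OORR B=GBGB L=RROO
After move 5 (F'): F=BBGG U=YWOR R=WOYR D=ROYW L=RWOY
Query: B face = GBGB

Answer: G B G B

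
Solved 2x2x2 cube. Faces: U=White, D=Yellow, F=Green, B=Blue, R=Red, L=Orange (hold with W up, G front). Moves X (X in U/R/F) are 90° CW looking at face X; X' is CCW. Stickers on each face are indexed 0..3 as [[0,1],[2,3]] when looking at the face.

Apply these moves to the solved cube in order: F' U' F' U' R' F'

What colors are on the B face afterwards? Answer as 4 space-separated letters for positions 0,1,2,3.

After move 1 (F'): F=GGGG U=WWRR R=YRYR D=OOYY L=OWOW
After move 2 (U'): U=WRWR F=OWGG R=GGYR B=YRBB L=BBOW
After move 3 (F'): F=WGOG U=WRGY R=OGOR D=BWYY L=BROW
After move 4 (U'): U=RYWG F=BROG R=WGOR B=OGBB L=YROW
After move 5 (R'): R=GRWO U=RBWO F=BYOG D=BRYG B=YGWB
After move 6 (F'): F=YGBO U=RBGW R=RRBO D=RWYG L=YOOW
Query: B face = YGWB

Answer: Y G W B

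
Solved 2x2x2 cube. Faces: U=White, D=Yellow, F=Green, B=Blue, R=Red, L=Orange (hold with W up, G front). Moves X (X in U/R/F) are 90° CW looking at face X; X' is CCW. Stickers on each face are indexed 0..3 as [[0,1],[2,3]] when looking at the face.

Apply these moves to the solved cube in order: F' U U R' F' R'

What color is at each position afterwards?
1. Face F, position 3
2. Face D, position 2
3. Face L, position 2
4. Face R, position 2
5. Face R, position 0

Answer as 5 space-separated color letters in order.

After move 1 (F'): F=GGGG U=WWRR R=YRYR D=OOYY L=OWOW
After move 2 (U): U=RWRW F=YRGG R=BBYR B=OWBB L=GGOW
After move 3 (U): U=RRWW F=BBGG R=OWYR B=GGBB L=YROW
After move 4 (R'): R=WROY U=RBWG F=BRGW D=OBYG B=YGOB
After move 5 (F'): F=RWBG U=RBWO R=BROY D=RWYG L=YGOW
After move 6 (R'): R=RYBO U=ROWY F=RBBO D=RWYG B=GGWB
Query 1: F[3] = O
Query 2: D[2] = Y
Query 3: L[2] = O
Query 4: R[2] = B
Query 5: R[0] = R

Answer: O Y O B R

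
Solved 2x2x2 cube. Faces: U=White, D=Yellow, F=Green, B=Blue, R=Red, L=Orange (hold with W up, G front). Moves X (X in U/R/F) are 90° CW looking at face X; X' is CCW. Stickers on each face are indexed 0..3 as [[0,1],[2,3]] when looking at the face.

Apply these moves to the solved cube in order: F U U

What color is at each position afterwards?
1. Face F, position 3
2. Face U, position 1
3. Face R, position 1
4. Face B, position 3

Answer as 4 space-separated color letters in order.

After move 1 (F): F=GGGG U=WWOO R=WRWR D=RRYY L=OYOY
After move 2 (U): U=OWOW F=WRGG R=BBWR B=OYBB L=GGOY
After move 3 (U): U=OOWW F=BBGG R=OYWR B=GGBB L=WROY
Query 1: F[3] = G
Query 2: U[1] = O
Query 3: R[1] = Y
Query 4: B[3] = B

Answer: G O Y B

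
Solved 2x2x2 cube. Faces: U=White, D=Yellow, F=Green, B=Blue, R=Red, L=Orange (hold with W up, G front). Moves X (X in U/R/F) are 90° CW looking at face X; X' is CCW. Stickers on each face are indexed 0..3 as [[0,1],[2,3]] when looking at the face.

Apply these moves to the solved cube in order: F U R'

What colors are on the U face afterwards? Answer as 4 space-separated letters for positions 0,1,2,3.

After move 1 (F): F=GGGG U=WWOO R=WRWR D=RRYY L=OYOY
After move 2 (U): U=OWOW F=WRGG R=BBWR B=OYBB L=GGOY
After move 3 (R'): R=BRBW U=OBOO F=WWGW D=RRYG B=YYRB
Query: U face = OBOO

Answer: O B O O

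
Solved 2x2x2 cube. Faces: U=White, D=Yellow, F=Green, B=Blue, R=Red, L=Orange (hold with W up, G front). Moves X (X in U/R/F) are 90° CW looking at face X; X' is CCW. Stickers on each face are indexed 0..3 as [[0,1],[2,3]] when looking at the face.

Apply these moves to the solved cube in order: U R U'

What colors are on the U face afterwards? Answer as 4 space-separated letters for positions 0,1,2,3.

After move 1 (U): U=WWWW F=RRGG R=BBRR B=OOBB L=GGOO
After move 2 (R): R=RBRB U=WRWG F=RYGY D=YBYO B=WOWB
After move 3 (U'): U=RGWW F=GGGY R=RYRB B=RBWB L=WOOO
Query: U face = RGWW

Answer: R G W W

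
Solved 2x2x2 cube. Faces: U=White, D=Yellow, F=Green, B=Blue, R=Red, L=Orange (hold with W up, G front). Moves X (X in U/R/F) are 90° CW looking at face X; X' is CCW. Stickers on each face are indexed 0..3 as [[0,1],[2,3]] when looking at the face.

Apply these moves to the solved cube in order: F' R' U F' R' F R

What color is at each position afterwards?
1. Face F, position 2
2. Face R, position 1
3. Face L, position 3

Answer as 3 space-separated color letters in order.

Answer: Y Y R

Derivation:
After move 1 (F'): F=GGGG U=WWRR R=YRYR D=OOYY L=OWOW
After move 2 (R'): R=RRYY U=WBRB F=GWGR D=OGYG B=YBOB
After move 3 (U): U=RWBB F=RRGR R=YBYY B=OWOB L=GWOW
After move 4 (F'): F=RRRG U=RWYY R=GBOY D=WWYG L=GBOB
After move 5 (R'): R=BYGO U=ROYO F=RWRY D=WRYG B=GWWB
After move 6 (F): F=RRYW U=ROBB R=YYOO D=GBYG L=GWOR
After move 7 (R): R=OYOY U=RRBW F=RBYG D=GWYG B=BWOB
Query 1: F[2] = Y
Query 2: R[1] = Y
Query 3: L[3] = R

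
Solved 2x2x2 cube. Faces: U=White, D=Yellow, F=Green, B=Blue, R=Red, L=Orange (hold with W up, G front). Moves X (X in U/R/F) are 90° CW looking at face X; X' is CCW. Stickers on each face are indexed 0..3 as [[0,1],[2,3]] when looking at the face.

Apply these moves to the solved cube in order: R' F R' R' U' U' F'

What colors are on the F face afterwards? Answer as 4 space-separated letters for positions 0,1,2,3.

Answer: B Y W W

Derivation:
After move 1 (R'): R=RRRR U=WBWB F=GWGW D=YGYG B=YBYB
After move 2 (F): F=GGWW U=WBOO R=WRBR D=RRYG L=OYOG
After move 3 (R'): R=RRWB U=WYOY F=GBWO D=RGYW B=GBRB
After move 4 (R'): R=RBRW U=WROG F=GYWY D=RBYO B=WBGB
After move 5 (U'): U=RGWO F=OYWY R=GYRW B=RBGB L=WBOG
After move 6 (U'): U=GORW F=WBWY R=OYRW B=GYGB L=RBOG
After move 7 (F'): F=BYWW U=GOOR R=BYRW D=BGYO L=RWOR
Query: F face = BYWW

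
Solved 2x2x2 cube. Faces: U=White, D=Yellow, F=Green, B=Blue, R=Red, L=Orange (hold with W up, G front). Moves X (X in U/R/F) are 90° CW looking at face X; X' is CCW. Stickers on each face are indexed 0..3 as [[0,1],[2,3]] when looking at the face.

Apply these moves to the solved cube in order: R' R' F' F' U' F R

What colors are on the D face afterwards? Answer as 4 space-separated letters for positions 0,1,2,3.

After move 1 (R'): R=RRRR U=WBWB F=GWGW D=YGYG B=YBYB
After move 2 (R'): R=RRRR U=WYWY F=GBGB D=YWYW B=GBGB
After move 3 (F'): F=BBGG U=WYRR R=WRYR D=OOYW L=OYOW
After move 4 (F'): F=BGBG U=WYWY R=OROR D=YWYW L=OROR
After move 5 (U'): U=YYWW F=ORBG R=BGOR B=ORGB L=GBOR
After move 6 (F): F=BOGR U=YYRB R=WGWR D=OBYW L=GYOW
After move 7 (R): R=WWRG U=YORR F=BBGW D=OGYO B=BRYB
Query: D face = OGYO

Answer: O G Y O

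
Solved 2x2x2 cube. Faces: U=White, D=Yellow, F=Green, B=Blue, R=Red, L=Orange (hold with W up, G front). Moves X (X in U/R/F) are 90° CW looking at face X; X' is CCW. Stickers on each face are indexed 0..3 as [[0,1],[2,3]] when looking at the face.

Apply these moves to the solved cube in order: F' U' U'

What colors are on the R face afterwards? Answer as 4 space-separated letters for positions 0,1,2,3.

Answer: O W Y R

Derivation:
After move 1 (F'): F=GGGG U=WWRR R=YRYR D=OOYY L=OWOW
After move 2 (U'): U=WRWR F=OWGG R=GGYR B=YRBB L=BBOW
After move 3 (U'): U=RRWW F=BBGG R=OWYR B=GGBB L=YROW
Query: R face = OWYR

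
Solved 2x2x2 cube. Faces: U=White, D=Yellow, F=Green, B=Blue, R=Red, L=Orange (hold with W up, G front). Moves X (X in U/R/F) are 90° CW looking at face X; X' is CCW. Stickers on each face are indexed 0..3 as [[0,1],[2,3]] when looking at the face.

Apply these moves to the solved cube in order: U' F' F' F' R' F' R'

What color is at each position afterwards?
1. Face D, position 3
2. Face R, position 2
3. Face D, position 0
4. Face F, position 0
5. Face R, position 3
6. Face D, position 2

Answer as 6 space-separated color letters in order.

Answer: G O Y W R Y

Derivation:
After move 1 (U'): U=WWWW F=OOGG R=GGRR B=RRBB L=BBOO
After move 2 (F'): F=OGOG U=WWGR R=YGYR D=BOYY L=BWOW
After move 3 (F'): F=GGOO U=WWYY R=OGBR D=WWYY L=BROG
After move 4 (F'): F=GOGO U=WWOB R=WGWR D=RGYY L=BYOY
After move 5 (R'): R=GRWW U=WBOR F=GWGB D=ROYO B=YRGB
After move 6 (F'): F=WBGG U=WBGW R=ORRW D=YYYO L=BROO
After move 7 (R'): R=RWOR U=WGGY F=WBGW D=YBYG B=ORYB
Query 1: D[3] = G
Query 2: R[2] = O
Query 3: D[0] = Y
Query 4: F[0] = W
Query 5: R[3] = R
Query 6: D[2] = Y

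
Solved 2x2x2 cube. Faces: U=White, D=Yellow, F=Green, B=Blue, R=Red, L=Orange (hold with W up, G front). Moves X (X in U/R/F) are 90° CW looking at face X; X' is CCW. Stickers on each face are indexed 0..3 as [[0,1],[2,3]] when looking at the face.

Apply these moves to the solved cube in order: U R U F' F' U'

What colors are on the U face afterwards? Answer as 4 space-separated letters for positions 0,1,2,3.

Answer: W Y W B

Derivation:
After move 1 (U): U=WWWW F=RRGG R=BBRR B=OOBB L=GGOO
After move 2 (R): R=RBRB U=WRWG F=RYGY D=YBYO B=WOWB
After move 3 (U): U=WWGR F=RBGY R=WORB B=GGWB L=RYOO
After move 4 (F'): F=BYRG U=WWWR R=BOYB D=YOYO L=RROG
After move 5 (F'): F=YGBR U=WWBY R=OOYB D=RGYO L=RROW
After move 6 (U'): U=WYWB F=RRBR R=YGYB B=OOWB L=GGOW
Query: U face = WYWB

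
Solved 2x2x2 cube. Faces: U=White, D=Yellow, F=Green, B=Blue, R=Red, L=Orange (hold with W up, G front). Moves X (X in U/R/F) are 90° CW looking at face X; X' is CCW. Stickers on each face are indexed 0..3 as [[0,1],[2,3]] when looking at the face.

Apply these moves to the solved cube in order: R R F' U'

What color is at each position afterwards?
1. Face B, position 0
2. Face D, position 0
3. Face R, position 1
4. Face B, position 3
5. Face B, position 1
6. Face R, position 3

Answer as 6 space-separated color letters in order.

After move 1 (R): R=RRRR U=WGWG F=GYGY D=YBYB B=WBWB
After move 2 (R): R=RRRR U=WYWY F=GBGB D=YWYW B=GBGB
After move 3 (F'): F=BBGG U=WYRR R=WRYR D=OOYW L=OYOW
After move 4 (U'): U=YRWR F=OYGG R=BBYR B=WRGB L=GBOW
Query 1: B[0] = W
Query 2: D[0] = O
Query 3: R[1] = B
Query 4: B[3] = B
Query 5: B[1] = R
Query 6: R[3] = R

Answer: W O B B R R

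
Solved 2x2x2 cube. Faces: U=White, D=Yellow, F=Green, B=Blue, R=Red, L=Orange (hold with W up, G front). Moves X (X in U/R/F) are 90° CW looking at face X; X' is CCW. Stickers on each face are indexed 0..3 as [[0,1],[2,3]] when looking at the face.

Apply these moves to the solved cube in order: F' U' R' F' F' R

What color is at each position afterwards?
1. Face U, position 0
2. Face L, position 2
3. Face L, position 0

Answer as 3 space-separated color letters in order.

Answer: W O B

Derivation:
After move 1 (F'): F=GGGG U=WWRR R=YRYR D=OOYY L=OWOW
After move 2 (U'): U=WRWR F=OWGG R=GGYR B=YRBB L=BBOW
After move 3 (R'): R=GRGY U=WBWY F=ORGR D=OWYG B=YROB
After move 4 (F'): F=RROG U=WBGG R=WROY D=BWYG L=BYOW
After move 5 (F'): F=RGRO U=WBWO R=WRBY D=YWYG L=BGOG
After move 6 (R): R=BWYR U=WGWO F=RWRG D=YOYY B=ORBB
Query 1: U[0] = W
Query 2: L[2] = O
Query 3: L[0] = B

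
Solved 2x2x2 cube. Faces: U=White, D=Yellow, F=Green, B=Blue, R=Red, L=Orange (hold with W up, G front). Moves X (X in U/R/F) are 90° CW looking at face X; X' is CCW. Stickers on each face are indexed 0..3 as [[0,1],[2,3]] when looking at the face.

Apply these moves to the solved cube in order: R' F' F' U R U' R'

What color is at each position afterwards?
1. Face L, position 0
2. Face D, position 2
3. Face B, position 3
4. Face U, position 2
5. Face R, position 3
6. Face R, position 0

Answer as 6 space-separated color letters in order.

After move 1 (R'): R=RRRR U=WBWB F=GWGW D=YGYG B=YBYB
After move 2 (F'): F=WWGG U=WBRR R=GRYR D=OOYG L=OBOW
After move 3 (F'): F=WGWG U=WBGY R=OROR D=BWYG L=OROR
After move 4 (U): U=GWYB F=ORWG R=YBOR B=ORYB L=WGOR
After move 5 (R): R=OYRB U=GRYG F=OWWG D=BYYO B=BRWB
After move 6 (U'): U=RGGY F=WGWG R=OWRB B=OYWB L=BROR
After move 7 (R'): R=WBOR U=RWGO F=WGWY D=BGYG B=OYYB
Query 1: L[0] = B
Query 2: D[2] = Y
Query 3: B[3] = B
Query 4: U[2] = G
Query 5: R[3] = R
Query 6: R[0] = W

Answer: B Y B G R W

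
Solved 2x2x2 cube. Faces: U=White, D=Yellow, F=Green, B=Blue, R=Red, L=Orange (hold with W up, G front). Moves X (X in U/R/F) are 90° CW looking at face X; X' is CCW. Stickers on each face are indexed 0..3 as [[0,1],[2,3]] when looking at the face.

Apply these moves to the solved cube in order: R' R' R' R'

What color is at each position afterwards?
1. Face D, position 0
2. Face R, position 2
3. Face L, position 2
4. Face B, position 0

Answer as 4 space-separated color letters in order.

After move 1 (R'): R=RRRR U=WBWB F=GWGW D=YGYG B=YBYB
After move 2 (R'): R=RRRR U=WYWY F=GBGB D=YWYW B=GBGB
After move 3 (R'): R=RRRR U=WGWG F=GYGY D=YBYB B=WBWB
After move 4 (R'): R=RRRR U=WWWW F=GGGG D=YYYY B=BBBB
Query 1: D[0] = Y
Query 2: R[2] = R
Query 3: L[2] = O
Query 4: B[0] = B

Answer: Y R O B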